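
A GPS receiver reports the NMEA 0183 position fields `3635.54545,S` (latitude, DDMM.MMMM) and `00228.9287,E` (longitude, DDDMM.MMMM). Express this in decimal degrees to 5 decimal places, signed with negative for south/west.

φ: split at 2 digits → 36° and 35.54545′; 36 + 35.54545/60 = 36.592424
hemisphere S, so the sign is −
Lon: degrees = first 3 digits = 2, minutes = 28.9287; 2 + 28.9287/60 = 2.482145
E ⇒ keep positive

-36.59242, 2.48215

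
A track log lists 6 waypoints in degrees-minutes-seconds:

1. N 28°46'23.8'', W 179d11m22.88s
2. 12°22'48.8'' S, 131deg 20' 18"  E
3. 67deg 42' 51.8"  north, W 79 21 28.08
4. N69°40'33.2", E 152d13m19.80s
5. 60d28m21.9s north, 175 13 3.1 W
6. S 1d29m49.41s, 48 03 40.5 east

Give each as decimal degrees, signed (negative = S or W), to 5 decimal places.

1. 28.77328, -179.18969
2. -12.38022, 131.33833
3. 67.71439, -79.35780
4. 69.67589, 152.22217
5. 60.47275, -175.21753
6. -1.49706, 48.06125

Point 1:
  Lat: 28 + 46/60 + 23.8/3600 = 28.773278
  N ⇒ keep positive
  λ: 11′ + 22.88″ = 11.38133′; 179 + 11.38133/60 = 179.189689
  hemisphere W, so the sign is −
Point 2:
  Lat: 12° + 22/60 + 48.8/3600 = 12 + 0.366667 + 0.013556 = 12.380222
  hemisphere S, so the sign is −
  λ: 131 + 20/60 + 18/3600 = 131.338333
  E → positive
Point 3:
  Lat: 67° + 42/60 + 51.8/3600 = 67 + 0.700000 + 0.014389 = 67.714389
  N ⇒ keep positive
  Lon: 79° + 21/60 + 28.08/3600 = 79 + 0.350000 + 0.007800 = 79.357800
  hemisphere W, so the sign is −
Point 4:
  Latitude: 40′ + 33.2″ = 40.55333′; 69 + 40.55333/60 = 69.675889
  N → positive
  λ: 152 + 13/60 + 19.8/3600 = 152.222167
  E ⇒ keep positive
Point 5:
  Latitude: 28′ + 21.9″ = 28.36500′; 60 + 28.36500/60 = 60.472750
  N ⇒ keep positive
  λ: 175 + 13/60 + 3.1/3600 = 175.217528
  hemisphere W, so the sign is −
Point 6:
  φ: 29′ + 49.41″ = 29.82350′; 1 + 29.82350/60 = 1.497058
  hemisphere S, so the sign is −
  Longitude: 3′ + 40.5″ = 3.67500′; 48 + 3.67500/60 = 48.061250
  E ⇒ keep positive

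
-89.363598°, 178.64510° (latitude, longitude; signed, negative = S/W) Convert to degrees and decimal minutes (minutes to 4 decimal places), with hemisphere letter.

89° 21.8159′ S, 178° 38.7060′ E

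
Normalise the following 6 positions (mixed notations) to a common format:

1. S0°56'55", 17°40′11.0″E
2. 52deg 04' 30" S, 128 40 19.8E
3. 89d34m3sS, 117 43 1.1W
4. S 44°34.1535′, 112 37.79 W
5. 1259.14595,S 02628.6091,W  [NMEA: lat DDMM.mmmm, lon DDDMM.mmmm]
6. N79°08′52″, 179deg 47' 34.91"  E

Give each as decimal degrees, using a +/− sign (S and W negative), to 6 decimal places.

1. -0.948611, 17.669722
2. -52.075000, 128.672167
3. -89.567500, -117.716972
4. -44.569225, -112.629833
5. -12.985766, -26.476818
6. 79.147778, 179.793031

Point 1:
  φ: 0° + 56/60 + 55/3600 = 0 + 0.933333 + 0.015278 = 0.9486111
  hemisphere S, so the sign is −
  λ: 17 + 40/60 + 11/3600 = 17.6697222
  E ⇒ keep positive
Point 2:
  φ: 52° + 4/60 + 30/3600 = 52 + 0.066667 + 0.008333 = 52.0750000
  hemisphere S, so the sign is −
  Longitude: 128° + 40/60 + 19.8/3600 = 128 + 0.666667 + 0.005500 = 128.6721667
  E ⇒ keep positive
Point 3:
  φ: 89° + 34/60 + 3/3600 = 89 + 0.566667 + 0.000833 = 89.5675000
  S → negative
  Lon: 117° + 43/60 + 1.1/3600 = 117 + 0.716667 + 0.000306 = 117.7169722
  W ⇒ negate
Point 4:
  φ: 34.1535′ = 0.569225°; total 44.5692250
  S ⇒ negate
  λ: 112 + 37.79/60 = 112.6298333
  hemisphere W, so the sign is −
Point 5:
  Lat: split at 2 digits → 12° and 59.14595′; 12 + 59.14595/60 = 12.9857658
  S → negative
  Longitude: split at 3 digits → 026° and 28.6091′; 26 + 28.6091/60 = 26.4768183
  hemisphere W, so the sign is −
Point 6:
  Lat: 79° + 8/60 + 52/3600 = 79 + 0.133333 + 0.014444 = 79.1477778
  N ⇒ keep positive
  λ: 47′ + 34.91″ = 47.58183′; 179 + 47.58183/60 = 179.7930306
  E → positive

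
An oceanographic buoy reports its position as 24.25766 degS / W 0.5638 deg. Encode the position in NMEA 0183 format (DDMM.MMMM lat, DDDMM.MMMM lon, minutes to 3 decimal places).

2415.460,S / 00033.828,W

Lat: minutes = (24.257660 − 24) × 60 = 15.45960
λ: minutes = (0.563800 − 0) × 60 = 33.82800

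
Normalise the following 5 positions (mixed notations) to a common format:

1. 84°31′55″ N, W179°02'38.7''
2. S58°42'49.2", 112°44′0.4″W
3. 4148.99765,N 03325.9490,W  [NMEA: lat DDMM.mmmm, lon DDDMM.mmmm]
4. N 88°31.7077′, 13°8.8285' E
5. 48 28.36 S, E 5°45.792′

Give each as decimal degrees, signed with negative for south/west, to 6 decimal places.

Point 1:
  φ: 31′ + 55″ = 31.91667′; 84 + 31.91667/60 = 84.5319444
  N → positive
  λ: 179 + 2/60 + 38.7/3600 = 179.0440833
  W → negative
Point 2:
  Lat: 42′ + 49.2″ = 42.82000′; 58 + 42.82000/60 = 58.7136667
  S → negative
  Lon: 112° + 44/60 + 0.4/3600 = 112 + 0.733333 + 0.000111 = 112.7334444
  W → negative
Point 3:
  Lat: degrees = first 2 digits = 41, minutes = 48.99765; 41 + 48.99765/60 = 41.8166275
  N → positive
  Longitude: degrees = first 3 digits = 33, minutes = 25.949; 33 + 25.949/60 = 33.4324833
  W → negative
Point 4:
  Latitude: 31.7077′ = 0.528462°; total 88.5284617
  N → positive
  Lon: 8.8285′ = 0.147142°; total 13.1471417
  E → positive
Point 5:
  Latitude: 28.36′ = 0.472667°; total 48.4726667
  S → negative
  λ: 5 + 45.792/60 = 5.7632000
  E ⇒ keep positive

1. 84.531944, -179.044083
2. -58.713667, -112.733444
3. 41.816628, -33.432483
4. 88.528462, 13.147142
5. -48.472667, 5.763200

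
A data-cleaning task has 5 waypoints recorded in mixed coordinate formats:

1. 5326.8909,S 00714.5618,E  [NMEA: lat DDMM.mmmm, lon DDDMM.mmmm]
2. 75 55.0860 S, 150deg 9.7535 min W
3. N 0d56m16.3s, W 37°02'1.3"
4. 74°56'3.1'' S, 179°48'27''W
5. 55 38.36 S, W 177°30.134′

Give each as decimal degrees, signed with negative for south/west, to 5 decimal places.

Point 1:
  φ: split at 2 digits → 53° and 26.8909′; 53 + 26.8909/60 = 53.448182
  S ⇒ negate
  Lon: split at 3 digits → 007° and 14.5618′; 7 + 14.5618/60 = 7.242697
  E → positive
Point 2:
  Lat: 55.086′ = 0.918100°; total 75.918100
  S ⇒ negate
  λ: 150 + 9.7535/60 = 150.162558
  W → negative
Point 3:
  Lat: 0 + 56/60 + 16.3/3600 = 0.937861
  N ⇒ keep positive
  λ: 37° + 2/60 + 1.3/3600 = 37 + 0.033333 + 0.000361 = 37.033694
  hemisphere W, so the sign is −
Point 4:
  Lat: 56′ + 3.1″ = 56.05167′; 74 + 56.05167/60 = 74.934194
  S ⇒ negate
  λ: 179 + 48/60 + 27/3600 = 179.807500
  W ⇒ negate
Point 5:
  Lat: 38.36′ = 0.639333°; total 55.639333
  S → negative
  λ: 177 + 30.134/60 = 177.502233
  hemisphere W, so the sign is −

1. -53.44818, 7.24270
2. -75.91810, -150.16256
3. 0.93786, -37.03369
4. -74.93419, -179.80750
5. -55.63933, -177.50223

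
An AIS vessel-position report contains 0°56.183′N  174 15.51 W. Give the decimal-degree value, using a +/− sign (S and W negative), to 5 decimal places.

0.93638, -174.25850

Latitude: 0 + 56.183/60 = 0.936383
N ⇒ keep positive
Lon: 174 + 15.51/60 = 174.258500
W → negative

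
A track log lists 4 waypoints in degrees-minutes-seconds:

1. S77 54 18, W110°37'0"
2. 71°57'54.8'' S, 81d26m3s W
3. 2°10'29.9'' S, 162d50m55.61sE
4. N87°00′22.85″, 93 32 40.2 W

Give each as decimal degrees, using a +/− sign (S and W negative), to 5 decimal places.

1. -77.90500, -110.61667
2. -71.96522, -81.43417
3. -2.17497, 162.84878
4. 87.00635, -93.54450

Point 1:
  φ: 77° + 54/60 + 18/3600 = 77 + 0.900000 + 0.005000 = 77.905000
  S → negative
  λ: 110 + 37/60 + 0/3600 = 110.616667
  W → negative
Point 2:
  Latitude: 71 + 57/60 + 54.8/3600 = 71.965222
  hemisphere S, so the sign is −
  Lon: 26′ + 3″ = 26.05000′; 81 + 26.05000/60 = 81.434167
  W ⇒ negate
Point 3:
  Latitude: 2 + 10/60 + 29.9/3600 = 2.174972
  S → negative
  Lon: 50′ + 55.61″ = 50.92683′; 162 + 50.92683/60 = 162.848781
  E ⇒ keep positive
Point 4:
  Latitude: 87° + 0/60 + 22.85/3600 = 87 + 0.000000 + 0.006347 = 87.006347
  N ⇒ keep positive
  Longitude: 93° + 32/60 + 40.2/3600 = 93 + 0.533333 + 0.011167 = 93.544500
  hemisphere W, so the sign is −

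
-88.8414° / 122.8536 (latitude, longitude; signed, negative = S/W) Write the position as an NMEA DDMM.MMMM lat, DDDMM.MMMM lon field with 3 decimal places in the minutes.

8850.484,S / 12251.216,E

Latitude is negative → S; |value| = 88.841400
Lat: 88° + 0.841400 × 60 = 88° 50.48400′
Lon: minutes = (122.853600 − 122) × 60 = 51.21600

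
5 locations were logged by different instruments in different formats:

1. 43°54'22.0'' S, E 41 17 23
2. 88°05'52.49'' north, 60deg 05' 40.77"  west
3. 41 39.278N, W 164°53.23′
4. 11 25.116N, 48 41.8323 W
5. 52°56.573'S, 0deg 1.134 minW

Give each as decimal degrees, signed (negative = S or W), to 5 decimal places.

1. -43.90611, 41.28972
2. 88.09791, -60.09466
3. 41.65463, -164.88717
4. 11.41860, -48.69721
5. -52.94288, -0.01890

Point 1:
  φ: 43 + 54/60 + 22/3600 = 43.906111
  S ⇒ negate
  λ: 41 + 17/60 + 23/3600 = 41.289722
  E → positive
Point 2:
  Lat: 88° + 5/60 + 52.49/3600 = 88 + 0.083333 + 0.014581 = 88.097914
  N ⇒ keep positive
  Lon: 60 + 5/60 + 40.77/3600 = 60.094658
  W ⇒ negate
Point 3:
  Latitude: 39.278′ = 0.654633°; total 41.654633
  N ⇒ keep positive
  Lon: 164 + 53.23/60 = 164.887167
  W → negative
Point 4:
  Latitude: 11 + 25.116/60 = 11.418600
  N → positive
  λ: 41.8323′ = 0.697205°; total 48.697205
  W → negative
Point 5:
  φ: 56.573′ = 0.942883°; total 52.942883
  S ⇒ negate
  Longitude: 0 + 1.134/60 = 0.018900
  W → negative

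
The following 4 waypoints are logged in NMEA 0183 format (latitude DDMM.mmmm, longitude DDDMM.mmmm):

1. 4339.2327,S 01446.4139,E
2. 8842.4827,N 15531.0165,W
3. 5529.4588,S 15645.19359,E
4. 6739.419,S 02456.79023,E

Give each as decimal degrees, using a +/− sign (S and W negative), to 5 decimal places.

Point 1:
  Lat: degrees = first 2 digits = 43, minutes = 39.2327; 43 + 39.2327/60 = 43.653878
  S ⇒ negate
  λ: degrees = first 3 digits = 14, minutes = 46.4139; 14 + 46.4139/60 = 14.773565
  E ⇒ keep positive
Point 2:
  Lat: degrees = first 2 digits = 88, minutes = 42.4827; 88 + 42.4827/60 = 88.708045
  N → positive
  Longitude: degrees = first 3 digits = 155, minutes = 31.0165; 155 + 31.0165/60 = 155.516942
  W ⇒ negate
Point 3:
  Latitude: split at 2 digits → 55° and 29.4588′; 55 + 29.4588/60 = 55.490980
  S → negative
  Lon: degrees = first 3 digits = 156, minutes = 45.19359; 156 + 45.19359/60 = 156.753227
  E → positive
Point 4:
  Latitude: split at 2 digits → 67° and 39.419′; 67 + 39.419/60 = 67.656983
  S → negative
  Lon: degrees = first 3 digits = 24, minutes = 56.79023; 24 + 56.79023/60 = 24.946504
  E → positive

1. -43.65388, 14.77357
2. 88.70805, -155.51694
3. -55.49098, 156.75323
4. -67.65698, 24.94650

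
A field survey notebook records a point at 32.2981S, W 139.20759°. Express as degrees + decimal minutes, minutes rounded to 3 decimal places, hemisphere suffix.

Lat: fractional part 0.298100 → 17.88600 minutes
Lon: minutes = (139.207590 − 139) × 60 = 12.45540

32° 17.886′ S, 139° 12.455′ W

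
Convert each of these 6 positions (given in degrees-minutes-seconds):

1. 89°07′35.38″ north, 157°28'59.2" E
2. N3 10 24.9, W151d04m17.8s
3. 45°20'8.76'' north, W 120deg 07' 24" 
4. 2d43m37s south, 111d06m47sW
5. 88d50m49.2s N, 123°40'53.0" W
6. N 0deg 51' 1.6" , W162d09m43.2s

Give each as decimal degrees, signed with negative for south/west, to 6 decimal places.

1. 89.126494, 157.483111
2. 3.173583, -151.071611
3. 45.335767, -120.123333
4. -2.726944, -111.113056
5. 88.847000, -123.681389
6. 0.850444, -162.162000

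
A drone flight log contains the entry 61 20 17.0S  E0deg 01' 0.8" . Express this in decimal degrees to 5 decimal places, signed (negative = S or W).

Lat: 61° + 20/60 + 17/3600 = 61 + 0.333333 + 0.004722 = 61.338056
S → negative
Longitude: 0 + 1/60 + 0.8/3600 = 0.016889
E ⇒ keep positive

-61.33806, 0.01689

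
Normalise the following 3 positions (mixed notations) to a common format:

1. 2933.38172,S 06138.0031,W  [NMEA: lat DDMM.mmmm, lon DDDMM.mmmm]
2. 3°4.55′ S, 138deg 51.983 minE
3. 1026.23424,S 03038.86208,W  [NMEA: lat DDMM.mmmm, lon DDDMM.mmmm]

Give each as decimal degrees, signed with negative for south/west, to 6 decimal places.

1. -29.556362, -61.633385
2. -3.075833, 138.866383
3. -10.437237, -30.647701

Point 1:
  Lat: split at 2 digits → 29° and 33.38172′; 29 + 33.38172/60 = 29.5563620
  S → negative
  λ: degrees = first 3 digits = 61, minutes = 38.0031; 61 + 38.0031/60 = 61.6333850
  W ⇒ negate
Point 2:
  Lat: 4.55′ = 0.075833°; total 3.0758333
  S → negative
  λ: 51.983′ = 0.866383°; total 138.8663833
  E → positive
Point 3:
  φ: degrees = first 2 digits = 10, minutes = 26.23424; 10 + 26.23424/60 = 10.4372373
  hemisphere S, so the sign is −
  λ: split at 3 digits → 030° and 38.86208′; 30 + 38.86208/60 = 30.6477013
  W ⇒ negate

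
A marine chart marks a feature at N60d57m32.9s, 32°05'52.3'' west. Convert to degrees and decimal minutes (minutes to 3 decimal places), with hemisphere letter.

Latitude: seconds/60 = 0.54833; minutes = 57 + 0.54833 = 57.54833
Lon: seconds/60 = 0.87167; minutes = 5 + 0.87167 = 5.87167

60° 57.548′ N, 32° 5.872′ W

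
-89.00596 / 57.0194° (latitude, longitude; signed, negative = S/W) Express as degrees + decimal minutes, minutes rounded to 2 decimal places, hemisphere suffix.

89° 0.36′ S, 57° 1.16′ E

Latitude is negative → S; |value| = 89.005960
Latitude: minutes = (89.005960 − 89) × 60 = 0.3576
Longitude: fractional part 0.019400 → 1.1640 minutes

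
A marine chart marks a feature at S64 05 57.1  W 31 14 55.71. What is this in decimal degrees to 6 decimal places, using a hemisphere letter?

Lat: 64 + 5/60 + 57.1/3600 = 64.0991944
Lon: 31° + 14/60 + 55.71/3600 = 31 + 0.233333 + 0.015475 = 31.2488083

64.099194° S, 31.248808° W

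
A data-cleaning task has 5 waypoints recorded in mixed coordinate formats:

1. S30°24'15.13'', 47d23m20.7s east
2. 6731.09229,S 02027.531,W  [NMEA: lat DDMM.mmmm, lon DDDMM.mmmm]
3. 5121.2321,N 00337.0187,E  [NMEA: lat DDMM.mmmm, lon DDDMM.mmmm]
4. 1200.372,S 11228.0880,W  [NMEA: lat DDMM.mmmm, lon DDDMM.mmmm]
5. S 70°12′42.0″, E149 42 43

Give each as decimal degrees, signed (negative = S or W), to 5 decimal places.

1. -30.40420, 47.38908
2. -67.51820, -20.45885
3. 51.35387, 3.61698
4. -12.00620, -112.46813
5. -70.21167, 149.71194

Point 1:
  Latitude: 30° + 24/60 + 15.13/3600 = 30 + 0.400000 + 0.004203 = 30.404203
  S → negative
  Longitude: 23′ + 20.7″ = 23.34500′; 47 + 23.34500/60 = 47.389083
  E → positive
Point 2:
  Latitude: split at 2 digits → 67° and 31.09229′; 67 + 31.09229/60 = 67.518205
  S ⇒ negate
  Lon: degrees = first 3 digits = 20, minutes = 27.531; 20 + 27.531/60 = 20.458850
  W → negative
Point 3:
  Latitude: degrees = first 2 digits = 51, minutes = 21.2321; 51 + 21.2321/60 = 51.353868
  N → positive
  Longitude: degrees = first 3 digits = 3, minutes = 37.0187; 3 + 37.0187/60 = 3.616978
  E → positive
Point 4:
  Latitude: split at 2 digits → 12° and 0.372′; 12 + 0.372/60 = 12.006200
  S ⇒ negate
  Longitude: degrees = first 3 digits = 112, minutes = 28.088; 112 + 28.088/60 = 112.468133
  W ⇒ negate
Point 5:
  Lat: 12′ + 42″ = 12.70000′; 70 + 12.70000/60 = 70.211667
  hemisphere S, so the sign is −
  Longitude: 42′ + 43″ = 42.71667′; 149 + 42.71667/60 = 149.711944
  E ⇒ keep positive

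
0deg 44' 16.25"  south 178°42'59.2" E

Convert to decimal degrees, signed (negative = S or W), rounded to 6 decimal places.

Lat: 0 + 44/60 + 16.25/3600 = 0.7378472
hemisphere S, so the sign is −
Longitude: 42′ + 59.2″ = 42.98667′; 178 + 42.98667/60 = 178.7164444
E → positive

-0.737847, 178.716444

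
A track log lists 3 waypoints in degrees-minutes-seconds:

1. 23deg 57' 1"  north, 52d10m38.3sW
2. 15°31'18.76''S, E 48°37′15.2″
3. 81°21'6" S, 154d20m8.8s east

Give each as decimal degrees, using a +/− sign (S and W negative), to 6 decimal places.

Point 1:
  Lat: 57′ + 1″ = 57.01667′; 23 + 57.01667/60 = 23.9502778
  N → positive
  λ: 52° + 10/60 + 38.3/3600 = 52 + 0.166667 + 0.010639 = 52.1773056
  W → negative
Point 2:
  φ: 15 + 31/60 + 18.76/3600 = 15.5218778
  S → negative
  λ: 48° + 37/60 + 15.2/3600 = 48 + 0.616667 + 0.004222 = 48.6208889
  E ⇒ keep positive
Point 3:
  Latitude: 81 + 21/60 + 6/3600 = 81.3516667
  hemisphere S, so the sign is −
  λ: 20′ + 8.8″ = 20.14667′; 154 + 20.14667/60 = 154.3357778
  E → positive

1. 23.950278, -52.177306
2. -15.521878, 48.620889
3. -81.351667, 154.335778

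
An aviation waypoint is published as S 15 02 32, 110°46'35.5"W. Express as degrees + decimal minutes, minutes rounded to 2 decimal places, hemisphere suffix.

φ: 2 + 32/60 = 2.5333′
λ: seconds/60 = 0.59167; minutes = 46 + 0.59167 = 46.5917

15° 2.53′ S, 110° 46.59′ W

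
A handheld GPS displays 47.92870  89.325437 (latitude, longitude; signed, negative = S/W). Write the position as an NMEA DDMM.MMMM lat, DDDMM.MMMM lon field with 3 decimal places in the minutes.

Latitude: 47° + 0.928700 × 60 = 47° 55.72200′
λ: 89° + 0.325437 × 60 = 89° 19.52622′

4755.722,N / 08919.526,E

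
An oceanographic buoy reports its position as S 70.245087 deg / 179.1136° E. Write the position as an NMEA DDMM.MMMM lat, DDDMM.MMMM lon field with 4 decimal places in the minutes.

7014.7052,S / 17906.8160,E

Lat: fractional part 0.245087 → 14.705220 minutes
Longitude: minutes = (179.113600 − 179) × 60 = 6.816000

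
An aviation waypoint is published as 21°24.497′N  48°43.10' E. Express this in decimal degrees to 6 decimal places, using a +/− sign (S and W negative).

21.408283, 48.718333

φ: 21 + 24.497/60 = 21.4082833
N → positive
Lon: 48 + 43.1/60 = 48.7183333
E ⇒ keep positive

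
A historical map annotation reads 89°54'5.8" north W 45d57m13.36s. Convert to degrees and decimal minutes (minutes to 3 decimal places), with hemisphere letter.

Lat: seconds/60 = 0.09667; minutes = 54 + 0.09667 = 54.09667
Longitude: seconds/60 = 0.22267; minutes = 57 + 0.22267 = 57.22267

89° 54.097′ N, 45° 57.223′ W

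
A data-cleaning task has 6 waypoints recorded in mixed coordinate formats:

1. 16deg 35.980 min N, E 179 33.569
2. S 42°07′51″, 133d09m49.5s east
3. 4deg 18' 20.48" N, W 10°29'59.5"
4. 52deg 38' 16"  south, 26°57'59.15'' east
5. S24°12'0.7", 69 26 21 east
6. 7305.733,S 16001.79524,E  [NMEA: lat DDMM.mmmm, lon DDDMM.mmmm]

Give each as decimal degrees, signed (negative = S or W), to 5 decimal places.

1. 16.59967, 179.55948
2. -42.13083, 133.16375
3. 4.30569, -10.49986
4. -52.63778, 26.96643
5. -24.20019, 69.43917
6. -73.09555, 160.02992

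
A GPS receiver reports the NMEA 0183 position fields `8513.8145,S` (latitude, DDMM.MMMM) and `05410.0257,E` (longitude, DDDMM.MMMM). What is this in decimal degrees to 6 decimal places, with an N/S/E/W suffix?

85.230242° S, 54.167095° E

Lat: degrees = first 2 digits = 85, minutes = 13.8145; 85 + 13.8145/60 = 85.2302417
λ: split at 3 digits → 054° and 10.0257′; 54 + 10.0257/60 = 54.1670950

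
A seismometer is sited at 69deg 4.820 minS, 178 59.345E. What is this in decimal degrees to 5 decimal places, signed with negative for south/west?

-69.08033, 178.98908

Lat: 69 + 4.82/60 = 69.080333
S ⇒ negate
λ: 59.345′ = 0.989083°; total 178.989083
E ⇒ keep positive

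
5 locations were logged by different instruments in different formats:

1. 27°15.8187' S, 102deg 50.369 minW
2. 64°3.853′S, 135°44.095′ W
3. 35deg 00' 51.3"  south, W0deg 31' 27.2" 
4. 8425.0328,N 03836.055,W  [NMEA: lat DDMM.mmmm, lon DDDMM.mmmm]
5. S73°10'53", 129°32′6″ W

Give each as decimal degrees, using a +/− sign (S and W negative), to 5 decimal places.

1. -27.26365, -102.83948
2. -64.06422, -135.73492
3. -35.01425, -0.52422
4. 84.41721, -38.60092
5. -73.18139, -129.53500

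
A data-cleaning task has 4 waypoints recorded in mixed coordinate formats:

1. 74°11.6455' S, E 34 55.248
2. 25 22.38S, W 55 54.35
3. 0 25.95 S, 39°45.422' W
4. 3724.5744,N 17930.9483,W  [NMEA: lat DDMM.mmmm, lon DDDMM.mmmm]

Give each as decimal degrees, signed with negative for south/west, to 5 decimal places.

Point 1:
  Latitude: 11.6455′ = 0.194092°; total 74.194092
  hemisphere S, so the sign is −
  Longitude: 34 + 55.248/60 = 34.920800
  E → positive
Point 2:
  Latitude: 25 + 22.38/60 = 25.373000
  S ⇒ negate
  Lon: 54.35′ = 0.905833°; total 55.905833
  W ⇒ negate
Point 3:
  Lat: 25.95′ = 0.432500°; total 0.432500
  S ⇒ negate
  Lon: 45.422′ = 0.757033°; total 39.757033
  hemisphere W, so the sign is −
Point 4:
  Latitude: split at 2 digits → 37° and 24.5744′; 37 + 24.5744/60 = 37.409573
  N ⇒ keep positive
  λ: degrees = first 3 digits = 179, minutes = 30.9483; 179 + 30.9483/60 = 179.515805
  hemisphere W, so the sign is −

1. -74.19409, 34.92080
2. -25.37300, -55.90583
3. -0.43250, -39.75703
4. 37.40957, -179.51581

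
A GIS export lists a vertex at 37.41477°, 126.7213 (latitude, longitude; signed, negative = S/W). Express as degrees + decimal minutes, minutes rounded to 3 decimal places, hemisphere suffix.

φ: fractional part 0.414770 → 24.88620 minutes
Longitude: 126° + 0.721300 × 60 = 126° 43.27800′

37° 24.886′ N, 126° 43.278′ E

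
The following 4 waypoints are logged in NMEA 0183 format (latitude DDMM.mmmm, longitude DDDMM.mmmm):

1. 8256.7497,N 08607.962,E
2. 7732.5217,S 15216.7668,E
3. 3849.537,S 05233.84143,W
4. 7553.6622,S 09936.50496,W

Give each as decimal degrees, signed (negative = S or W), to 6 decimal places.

Point 1:
  φ: degrees = first 2 digits = 82, minutes = 56.7497; 82 + 56.7497/60 = 82.9458283
  N ⇒ keep positive
  Lon: split at 3 digits → 086° and 7.962′; 86 + 7.962/60 = 86.1327000
  E → positive
Point 2:
  Latitude: split at 2 digits → 77° and 32.5217′; 77 + 32.5217/60 = 77.5420283
  S → negative
  Longitude: split at 3 digits → 152° and 16.7668′; 152 + 16.7668/60 = 152.2794467
  E → positive
Point 3:
  Lat: degrees = first 2 digits = 38, minutes = 49.537; 38 + 49.537/60 = 38.8256167
  S → negative
  λ: split at 3 digits → 052° and 33.84143′; 52 + 33.84143/60 = 52.5640238
  hemisphere W, so the sign is −
Point 4:
  φ: degrees = first 2 digits = 75, minutes = 53.6622; 75 + 53.6622/60 = 75.8943700
  hemisphere S, so the sign is −
  Lon: split at 3 digits → 099° and 36.50496′; 99 + 36.50496/60 = 99.6084160
  W → negative

1. 82.945828, 86.132700
2. -77.542028, 152.279447
3. -38.825617, -52.564024
4. -75.894370, -99.608416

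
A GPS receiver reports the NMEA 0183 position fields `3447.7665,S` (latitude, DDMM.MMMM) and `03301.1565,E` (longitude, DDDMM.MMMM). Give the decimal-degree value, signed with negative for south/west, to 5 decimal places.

Lat: split at 2 digits → 34° and 47.7665′; 34 + 47.7665/60 = 34.796108
S ⇒ negate
λ: split at 3 digits → 033° and 1.1565′; 33 + 1.1565/60 = 33.019275
E ⇒ keep positive

-34.79611, 33.01928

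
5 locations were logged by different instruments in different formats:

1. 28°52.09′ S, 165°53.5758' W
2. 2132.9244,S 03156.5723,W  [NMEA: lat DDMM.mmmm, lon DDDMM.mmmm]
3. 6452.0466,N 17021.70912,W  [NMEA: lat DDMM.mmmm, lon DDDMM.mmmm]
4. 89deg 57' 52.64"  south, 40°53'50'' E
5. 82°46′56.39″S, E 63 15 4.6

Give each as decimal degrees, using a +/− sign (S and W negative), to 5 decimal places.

1. -28.86817, -165.89293
2. -21.54874, -31.94287
3. 64.86744, -170.36182
4. -89.96462, 40.89722
5. -82.78233, 63.25128

Point 1:
  φ: 52.09′ = 0.868167°; total 28.868167
  hemisphere S, so the sign is −
  Lon: 53.5758′ = 0.892930°; total 165.892930
  W → negative
Point 2:
  Lat: split at 2 digits → 21° and 32.9244′; 21 + 32.9244/60 = 21.548740
  hemisphere S, so the sign is −
  λ: degrees = first 3 digits = 31, minutes = 56.5723; 31 + 56.5723/60 = 31.942872
  W → negative
Point 3:
  Latitude: split at 2 digits → 64° and 52.0466′; 64 + 52.0466/60 = 64.867443
  N ⇒ keep positive
  Lon: degrees = first 3 digits = 170, minutes = 21.70912; 170 + 21.70912/60 = 170.361819
  W → negative
Point 4:
  Latitude: 57′ + 52.64″ = 57.87733′; 89 + 57.87733/60 = 89.964622
  S → negative
  λ: 40° + 53/60 + 50/3600 = 40 + 0.883333 + 0.013889 = 40.897222
  E ⇒ keep positive
Point 5:
  Latitude: 82° + 46/60 + 56.39/3600 = 82 + 0.766667 + 0.015664 = 82.782331
  S → negative
  Longitude: 63 + 15/60 + 4.6/3600 = 63.251278
  E → positive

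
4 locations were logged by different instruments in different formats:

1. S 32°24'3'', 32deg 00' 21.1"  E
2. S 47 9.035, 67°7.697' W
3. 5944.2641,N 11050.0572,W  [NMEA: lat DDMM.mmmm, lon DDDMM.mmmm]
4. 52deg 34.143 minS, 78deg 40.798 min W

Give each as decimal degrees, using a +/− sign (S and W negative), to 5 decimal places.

1. -32.40083, 32.00586
2. -47.15058, -67.12828
3. 59.73774, -110.83429
4. -52.56905, -78.67997

Point 1:
  Lat: 32° + 24/60 + 3/3600 = 32 + 0.400000 + 0.000833 = 32.400833
  hemisphere S, so the sign is −
  Longitude: 32 + 0/60 + 21.1/3600 = 32.005861
  E ⇒ keep positive
Point 2:
  Lat: 47 + 9.035/60 = 47.150583
  S ⇒ negate
  Longitude: 67 + 7.697/60 = 67.128283
  W ⇒ negate
Point 3:
  Latitude: degrees = first 2 digits = 59, minutes = 44.2641; 59 + 44.2641/60 = 59.737735
  N → positive
  Lon: degrees = first 3 digits = 110, minutes = 50.0572; 110 + 50.0572/60 = 110.834287
  W → negative
Point 4:
  Lat: 52 + 34.143/60 = 52.569050
  hemisphere S, so the sign is −
  Lon: 78 + 40.798/60 = 78.679967
  W → negative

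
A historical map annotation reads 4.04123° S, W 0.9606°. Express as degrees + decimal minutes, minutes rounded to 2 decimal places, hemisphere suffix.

4° 2.47′ S, 0° 57.64′ W

φ: 4° + 0.041230 × 60 = 4° 2.4738′
Lon: 0° + 0.960600 × 60 = 0° 57.6360′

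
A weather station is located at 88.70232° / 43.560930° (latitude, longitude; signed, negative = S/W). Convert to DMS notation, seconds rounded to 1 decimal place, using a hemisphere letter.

φ: 0.702320° → 42.13920′; 0.13920 × 60 = 8.352″
Lon: whole degrees 43; 33.65580′ → 33′ and 39.348″

88°42′8.4″ N, 43°33′39.3″ E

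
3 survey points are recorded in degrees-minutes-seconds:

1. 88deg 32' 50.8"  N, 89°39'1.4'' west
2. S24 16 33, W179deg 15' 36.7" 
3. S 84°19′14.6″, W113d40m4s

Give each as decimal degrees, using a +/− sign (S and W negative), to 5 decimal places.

Point 1:
  Latitude: 88 + 32/60 + 50.8/3600 = 88.547444
  N ⇒ keep positive
  λ: 89 + 39/60 + 1.4/3600 = 89.650389
  W → negative
Point 2:
  Latitude: 16′ + 33″ = 16.55000′; 24 + 16.55000/60 = 24.275833
  hemisphere S, so the sign is −
  λ: 179° + 15/60 + 36.7/3600 = 179 + 0.250000 + 0.010194 = 179.260194
  hemisphere W, so the sign is −
Point 3:
  φ: 84° + 19/60 + 14.6/3600 = 84 + 0.316667 + 0.004056 = 84.320722
  S ⇒ negate
  Longitude: 40′ + 4″ = 40.06667′; 113 + 40.06667/60 = 113.667778
  W → negative

1. 88.54744, -89.65039
2. -24.27583, -179.26019
3. -84.32072, -113.66778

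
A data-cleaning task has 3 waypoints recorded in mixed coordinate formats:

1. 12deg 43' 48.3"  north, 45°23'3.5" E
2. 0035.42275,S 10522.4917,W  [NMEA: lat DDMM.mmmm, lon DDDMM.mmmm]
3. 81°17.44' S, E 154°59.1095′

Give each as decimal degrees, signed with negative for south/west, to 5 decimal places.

1. 12.73008, 45.38431
2. -0.59038, -105.37486
3. -81.29067, 154.98516

Point 1:
  φ: 12° + 43/60 + 48.3/3600 = 12 + 0.716667 + 0.013417 = 12.730083
  N → positive
  Lon: 45 + 23/60 + 3.5/3600 = 45.384306
  E → positive
Point 2:
  Latitude: split at 2 digits → 00° and 35.42275′; 0 + 35.42275/60 = 0.590379
  S ⇒ negate
  Lon: degrees = first 3 digits = 105, minutes = 22.4917; 105 + 22.4917/60 = 105.374862
  W → negative
Point 3:
  Latitude: 17.44′ = 0.290667°; total 81.290667
  S → negative
  Longitude: 154 + 59.1095/60 = 154.985158
  E → positive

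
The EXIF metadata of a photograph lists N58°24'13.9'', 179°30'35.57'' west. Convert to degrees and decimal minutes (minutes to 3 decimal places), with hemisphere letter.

58° 24.232′ N, 179° 30.593′ W

Latitude: seconds/60 = 0.23167; minutes = 24 + 0.23167 = 24.23167
λ: seconds/60 = 0.59283; minutes = 30 + 0.59283 = 30.59283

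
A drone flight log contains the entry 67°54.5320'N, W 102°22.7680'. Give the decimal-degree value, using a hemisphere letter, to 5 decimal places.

Latitude: 67 + 54.532/60 = 67.908867
Longitude: 22.768′ = 0.379467°; total 102.379467

67.90887° N, 102.37947° W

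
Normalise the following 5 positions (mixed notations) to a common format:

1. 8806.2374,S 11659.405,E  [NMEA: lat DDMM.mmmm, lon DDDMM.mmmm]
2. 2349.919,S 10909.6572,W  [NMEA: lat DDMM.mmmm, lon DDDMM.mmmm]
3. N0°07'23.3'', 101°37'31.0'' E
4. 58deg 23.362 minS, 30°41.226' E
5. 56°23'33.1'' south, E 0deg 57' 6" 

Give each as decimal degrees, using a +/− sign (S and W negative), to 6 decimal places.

1. -88.103957, 116.990083
2. -23.831983, -109.160953
3. 0.123139, 101.625278
4. -58.389367, 30.687100
5. -56.392528, 0.951667

Point 1:
  φ: degrees = first 2 digits = 88, minutes = 6.2374; 88 + 6.2374/60 = 88.1039567
  S → negative
  Longitude: degrees = first 3 digits = 116, minutes = 59.405; 116 + 59.405/60 = 116.9900833
  E ⇒ keep positive
Point 2:
  Lat: degrees = first 2 digits = 23, minutes = 49.919; 23 + 49.919/60 = 23.8319833
  S → negative
  Longitude: degrees = first 3 digits = 109, minutes = 9.6572; 109 + 9.6572/60 = 109.1609533
  W → negative
Point 3:
  φ: 0 + 7/60 + 23.3/3600 = 0.1231389
  N ⇒ keep positive
  Longitude: 37′ + 31″ = 37.51667′; 101 + 37.51667/60 = 101.6252778
  E → positive
Point 4:
  Lat: 23.362′ = 0.389367°; total 58.3893667
  S ⇒ negate
  Lon: 30 + 41.226/60 = 30.6871000
  E → positive
Point 5:
  Lat: 23′ + 33.1″ = 23.55167′; 56 + 23.55167/60 = 56.3925278
  S → negative
  λ: 0 + 57/60 + 6/3600 = 0.9516667
  E ⇒ keep positive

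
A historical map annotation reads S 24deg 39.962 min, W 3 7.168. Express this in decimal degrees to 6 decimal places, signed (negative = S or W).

-24.666033, -3.119467

φ: 24 + 39.962/60 = 24.6660333
S → negative
Longitude: 3 + 7.168/60 = 3.1194667
W ⇒ negate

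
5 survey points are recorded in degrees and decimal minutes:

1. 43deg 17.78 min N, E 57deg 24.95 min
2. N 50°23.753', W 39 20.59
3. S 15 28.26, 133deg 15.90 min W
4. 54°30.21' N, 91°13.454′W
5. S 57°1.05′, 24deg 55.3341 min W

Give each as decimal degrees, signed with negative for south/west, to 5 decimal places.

1. 43.29633, 57.41583
2. 50.39588, -39.34317
3. -15.47100, -133.26500
4. 54.50350, -91.22423
5. -57.01750, -24.92224

Point 1:
  φ: 17.78′ = 0.296333°; total 43.296333
  N ⇒ keep positive
  Longitude: 24.95′ = 0.415833°; total 57.415833
  E → positive
Point 2:
  φ: 50 + 23.753/60 = 50.395883
  N → positive
  Lon: 20.59′ = 0.343167°; total 39.343167
  hemisphere W, so the sign is −
Point 3:
  φ: 15 + 28.26/60 = 15.471000
  S ⇒ negate
  Longitude: 133 + 15.9/60 = 133.265000
  W ⇒ negate
Point 4:
  Latitude: 30.21′ = 0.503500°; total 54.503500
  N → positive
  Lon: 13.454′ = 0.224233°; total 91.224233
  hemisphere W, so the sign is −
Point 5:
  φ: 57 + 1.05/60 = 57.017500
  S → negative
  λ: 24 + 55.3341/60 = 24.922235
  hemisphere W, so the sign is −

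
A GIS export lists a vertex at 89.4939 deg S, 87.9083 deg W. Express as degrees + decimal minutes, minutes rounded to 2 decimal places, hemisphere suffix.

89° 29.63′ S, 87° 54.50′ W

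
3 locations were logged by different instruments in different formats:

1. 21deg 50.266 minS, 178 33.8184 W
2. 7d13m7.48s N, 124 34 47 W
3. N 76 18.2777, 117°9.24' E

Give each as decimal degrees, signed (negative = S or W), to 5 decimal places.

1. -21.83777, -178.56364
2. 7.21874, -124.57972
3. 76.30463, 117.15400

Point 1:
  Latitude: 50.266′ = 0.837767°; total 21.837767
  S ⇒ negate
  Lon: 33.8184′ = 0.563640°; total 178.563640
  hemisphere W, so the sign is −
Point 2:
  Latitude: 7° + 13/60 + 7.48/3600 = 7 + 0.216667 + 0.002078 = 7.218744
  N ⇒ keep positive
  Longitude: 124° + 34/60 + 47/3600 = 124 + 0.566667 + 0.013056 = 124.579722
  hemisphere W, so the sign is −
Point 3:
  φ: 18.2777′ = 0.304628°; total 76.304628
  N ⇒ keep positive
  Longitude: 117 + 9.24/60 = 117.154000
  E ⇒ keep positive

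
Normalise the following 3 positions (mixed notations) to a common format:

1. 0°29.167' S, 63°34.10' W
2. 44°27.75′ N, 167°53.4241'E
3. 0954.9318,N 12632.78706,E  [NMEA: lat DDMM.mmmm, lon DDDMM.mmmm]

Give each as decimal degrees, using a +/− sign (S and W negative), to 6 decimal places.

Point 1:
  Lat: 29.167′ = 0.486117°; total 0.4861167
  S ⇒ negate
  Longitude: 34.1′ = 0.568333°; total 63.5683333
  W → negative
Point 2:
  φ: 44 + 27.75/60 = 44.4625000
  N → positive
  λ: 167 + 53.4241/60 = 167.8904017
  E → positive
Point 3:
  Latitude: degrees = first 2 digits = 9, minutes = 54.9318; 9 + 54.9318/60 = 9.9155300
  N ⇒ keep positive
  Lon: degrees = first 3 digits = 126, minutes = 32.78706; 126 + 32.78706/60 = 126.5464510
  E → positive

1. -0.486117, -63.568333
2. 44.462500, 167.890402
3. 9.915530, 126.546451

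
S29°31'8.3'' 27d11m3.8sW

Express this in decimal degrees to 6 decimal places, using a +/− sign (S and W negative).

-29.518972, -27.184389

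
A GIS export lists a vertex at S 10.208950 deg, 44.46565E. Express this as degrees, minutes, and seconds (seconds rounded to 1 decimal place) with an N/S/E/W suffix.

Latitude: 0.208950 × 60 = 12.53700′ → 12′, remainder × 60 = 32.220″
Longitude: 0.465650 × 60 = 27.93900′ → 27′, remainder × 60 = 56.340″

10°12′32.2″ S, 44°27′56.3″ E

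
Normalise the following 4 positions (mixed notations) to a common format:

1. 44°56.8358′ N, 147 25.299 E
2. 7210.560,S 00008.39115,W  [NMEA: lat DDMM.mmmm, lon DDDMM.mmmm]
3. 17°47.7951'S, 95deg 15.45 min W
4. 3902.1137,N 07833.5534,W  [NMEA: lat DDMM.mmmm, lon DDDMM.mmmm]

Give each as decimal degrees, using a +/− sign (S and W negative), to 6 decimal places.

Point 1:
  Lat: 44 + 56.8358/60 = 44.9472633
  N ⇒ keep positive
  λ: 25.299′ = 0.421650°; total 147.4216500
  E ⇒ keep positive
Point 2:
  φ: split at 2 digits → 72° and 10.56′; 72 + 10.56/60 = 72.1760000
  S → negative
  Longitude: split at 3 digits → 000° and 8.39115′; 0 + 8.39115/60 = 0.1398525
  W → negative
Point 3:
  Lat: 47.7951′ = 0.796585°; total 17.7965850
  hemisphere S, so the sign is −
  Lon: 15.45′ = 0.257500°; total 95.2575000
  hemisphere W, so the sign is −
Point 4:
  Latitude: degrees = first 2 digits = 39, minutes = 2.1137; 39 + 2.1137/60 = 39.0352283
  N ⇒ keep positive
  λ: split at 3 digits → 078° and 33.5534′; 78 + 33.5534/60 = 78.5592233
  hemisphere W, so the sign is −

1. 44.947263, 147.421650
2. -72.176000, -0.139853
3. -17.796585, -95.257500
4. 39.035228, -78.559223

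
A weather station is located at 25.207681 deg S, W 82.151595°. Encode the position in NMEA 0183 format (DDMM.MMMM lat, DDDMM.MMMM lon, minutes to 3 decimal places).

2512.461,S / 08209.096,W

φ: 25° + 0.207681 × 60 = 25° 12.46086′
λ: 82° + 0.151595 × 60 = 82° 9.09570′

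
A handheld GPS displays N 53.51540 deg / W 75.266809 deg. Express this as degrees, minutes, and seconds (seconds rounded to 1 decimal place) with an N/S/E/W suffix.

53°30′55.4″ N, 75°16′0.5″ W

φ: whole degrees 53; 30.92400′ → 30′ and 55.440″
Longitude: 0.266809° → 16.00854′; 0.00854 × 60 = 0.512″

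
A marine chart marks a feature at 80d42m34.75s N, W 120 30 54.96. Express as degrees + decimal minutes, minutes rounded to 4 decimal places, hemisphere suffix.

80° 42.5792′ N, 120° 30.9160′ W

φ: 42 + 34.75/60 = 42.579167′
Longitude: seconds/60 = 0.91600; minutes = 30 + 0.91600 = 30.916000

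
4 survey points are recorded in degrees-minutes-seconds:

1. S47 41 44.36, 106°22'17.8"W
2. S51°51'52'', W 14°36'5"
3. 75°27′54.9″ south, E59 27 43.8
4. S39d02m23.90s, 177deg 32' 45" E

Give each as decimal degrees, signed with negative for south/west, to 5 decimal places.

1. -47.69566, -106.37161
2. -51.86444, -14.60139
3. -75.46525, 59.46217
4. -39.03997, 177.54583

Point 1:
  φ: 41′ + 44.36″ = 41.73933′; 47 + 41.73933/60 = 47.695656
  hemisphere S, so the sign is −
  λ: 22′ + 17.8″ = 22.29667′; 106 + 22.29667/60 = 106.371611
  W ⇒ negate
Point 2:
  Latitude: 51 + 51/60 + 52/3600 = 51.864444
  hemisphere S, so the sign is −
  Longitude: 36′ + 5″ = 36.08333′; 14 + 36.08333/60 = 14.601389
  hemisphere W, so the sign is −
Point 3:
  φ: 27′ + 54.9″ = 27.91500′; 75 + 27.91500/60 = 75.465250
  S ⇒ negate
  λ: 59° + 27/60 + 43.8/3600 = 59 + 0.450000 + 0.012167 = 59.462167
  E ⇒ keep positive
Point 4:
  Latitude: 39° + 2/60 + 23.9/3600 = 39 + 0.033333 + 0.006639 = 39.039972
  hemisphere S, so the sign is −
  Longitude: 32′ + 45″ = 32.75000′; 177 + 32.75000/60 = 177.545833
  E → positive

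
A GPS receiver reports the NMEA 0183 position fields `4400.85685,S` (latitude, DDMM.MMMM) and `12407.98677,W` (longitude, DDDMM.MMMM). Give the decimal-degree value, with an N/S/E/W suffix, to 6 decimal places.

44.014281° S, 124.133113° W

Latitude: degrees = first 2 digits = 44, minutes = 0.85685; 44 + 0.85685/60 = 44.0142808
λ: degrees = first 3 digits = 124, minutes = 7.98677; 124 + 7.98677/60 = 124.1331128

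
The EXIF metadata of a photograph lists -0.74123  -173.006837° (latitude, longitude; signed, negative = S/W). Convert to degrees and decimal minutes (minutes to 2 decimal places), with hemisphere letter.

0° 44.47′ S, 173° 0.41′ W

Latitude is negative → S; |value| = 0.741230
φ: fractional part 0.741230 → 44.4738 minutes
Longitude is negative → W; |value| = 173.006837
Longitude: minutes = (173.006837 − 173) × 60 = 0.4102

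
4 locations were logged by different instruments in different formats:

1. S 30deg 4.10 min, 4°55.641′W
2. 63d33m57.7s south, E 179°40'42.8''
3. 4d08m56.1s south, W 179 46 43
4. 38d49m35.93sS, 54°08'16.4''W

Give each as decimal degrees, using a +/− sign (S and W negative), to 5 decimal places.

Point 1:
  φ: 4.1′ = 0.068333°; total 30.068333
  S → negative
  Lon: 4 + 55.641/60 = 4.927350
  hemisphere W, so the sign is −
Point 2:
  φ: 33′ + 57.7″ = 33.96167′; 63 + 33.96167/60 = 63.566028
  S ⇒ negate
  Longitude: 179 + 40/60 + 42.8/3600 = 179.678556
  E → positive
Point 3:
  φ: 8′ + 56.1″ = 8.93500′; 4 + 8.93500/60 = 4.148917
  S ⇒ negate
  Lon: 179 + 46/60 + 43/3600 = 179.778611
  W ⇒ negate
Point 4:
  Latitude: 38 + 49/60 + 35.93/3600 = 38.826647
  hemisphere S, so the sign is −
  λ: 54° + 8/60 + 16.4/3600 = 54 + 0.133333 + 0.004556 = 54.137889
  W → negative

1. -30.06833, -4.92735
2. -63.56603, 179.67856
3. -4.14892, -179.77861
4. -38.82665, -54.13789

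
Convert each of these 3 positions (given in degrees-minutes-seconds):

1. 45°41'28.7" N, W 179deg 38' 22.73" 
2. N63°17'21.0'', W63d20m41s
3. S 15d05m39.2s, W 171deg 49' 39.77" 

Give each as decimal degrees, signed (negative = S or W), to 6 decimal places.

1. 45.691306, -179.639647
2. 63.289167, -63.344722
3. -15.094222, -171.827714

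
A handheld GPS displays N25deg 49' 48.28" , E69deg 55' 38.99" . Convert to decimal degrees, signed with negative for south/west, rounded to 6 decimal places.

25.830078, 69.927497

φ: 49′ + 48.28″ = 49.80467′; 25 + 49.80467/60 = 25.8300778
N ⇒ keep positive
Lon: 55′ + 38.99″ = 55.64983′; 69 + 55.64983/60 = 69.9274972
E ⇒ keep positive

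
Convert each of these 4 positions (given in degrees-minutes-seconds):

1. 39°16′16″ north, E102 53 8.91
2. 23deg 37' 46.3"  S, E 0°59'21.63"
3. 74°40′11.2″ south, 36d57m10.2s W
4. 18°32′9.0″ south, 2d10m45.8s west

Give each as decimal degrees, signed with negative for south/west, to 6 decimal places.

1. 39.271111, 102.885808
2. -23.629528, 0.989342
3. -74.669778, -36.952833
4. -18.535833, -2.179389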